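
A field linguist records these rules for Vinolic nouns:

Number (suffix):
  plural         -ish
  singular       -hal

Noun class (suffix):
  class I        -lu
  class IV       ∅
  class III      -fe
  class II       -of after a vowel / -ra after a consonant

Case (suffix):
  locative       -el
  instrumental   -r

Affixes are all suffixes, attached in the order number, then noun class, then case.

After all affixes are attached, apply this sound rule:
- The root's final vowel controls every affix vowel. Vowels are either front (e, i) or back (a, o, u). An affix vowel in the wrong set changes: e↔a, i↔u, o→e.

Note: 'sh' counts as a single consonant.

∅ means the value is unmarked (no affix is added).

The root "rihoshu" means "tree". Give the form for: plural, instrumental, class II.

rihoshuushrar

Attach number plural -ish → rihoshuish.
Attach noun class class II -ra (after consonant 'sh') → rihoshuishra.
Attach case instrumental -r → rihoshuishrar.
Apply vowel harmony: rihoshuishrar → rihoshuushrar.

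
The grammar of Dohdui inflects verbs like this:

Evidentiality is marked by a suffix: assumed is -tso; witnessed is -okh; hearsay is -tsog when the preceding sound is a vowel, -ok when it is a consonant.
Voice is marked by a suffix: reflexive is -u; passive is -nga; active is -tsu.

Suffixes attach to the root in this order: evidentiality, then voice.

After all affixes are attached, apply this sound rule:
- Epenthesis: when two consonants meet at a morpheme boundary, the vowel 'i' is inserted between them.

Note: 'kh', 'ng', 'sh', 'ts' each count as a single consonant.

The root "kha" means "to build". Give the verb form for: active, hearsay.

Attach evidentiality hearsay -tsog (after vowel 'a') → khatsog.
Attach voice active -tsu → khatsogtsu.
Apply epenthesis: khatsogtsu → khatsogitsu.

khatsogitsu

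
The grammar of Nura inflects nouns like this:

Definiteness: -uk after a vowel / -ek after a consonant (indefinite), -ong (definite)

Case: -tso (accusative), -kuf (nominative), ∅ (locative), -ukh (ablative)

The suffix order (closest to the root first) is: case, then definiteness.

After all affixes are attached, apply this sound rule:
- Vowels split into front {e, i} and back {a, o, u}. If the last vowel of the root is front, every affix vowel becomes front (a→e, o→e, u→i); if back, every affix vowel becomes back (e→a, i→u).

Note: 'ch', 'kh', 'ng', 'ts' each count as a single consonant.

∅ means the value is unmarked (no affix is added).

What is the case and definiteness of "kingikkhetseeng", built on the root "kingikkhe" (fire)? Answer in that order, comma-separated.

accusative, definite

Segment: kingikkhe-tso-ong.
case: -tso → accusative.
definiteness: -ong → definite.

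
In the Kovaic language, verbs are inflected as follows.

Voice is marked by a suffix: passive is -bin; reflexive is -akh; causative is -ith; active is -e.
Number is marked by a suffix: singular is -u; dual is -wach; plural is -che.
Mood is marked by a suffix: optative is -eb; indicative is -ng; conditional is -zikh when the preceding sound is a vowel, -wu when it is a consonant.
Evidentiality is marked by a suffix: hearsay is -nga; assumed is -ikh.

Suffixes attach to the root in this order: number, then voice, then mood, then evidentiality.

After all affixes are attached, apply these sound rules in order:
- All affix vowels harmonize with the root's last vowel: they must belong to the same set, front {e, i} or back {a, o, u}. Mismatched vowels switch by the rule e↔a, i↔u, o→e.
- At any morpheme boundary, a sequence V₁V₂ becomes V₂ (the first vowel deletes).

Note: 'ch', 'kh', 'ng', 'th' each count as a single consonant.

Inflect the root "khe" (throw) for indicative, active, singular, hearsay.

khengnge

Attach number singular -u → kheu.
Attach voice active -e → kheue.
Attach mood indicative -ng → kheueng.
Attach evidentiality hearsay -nga → kheuengnga.
Apply vowel harmony: kheuengnga → kheiengnge.
Apply vowel deletion: kheiengnge → khengnge.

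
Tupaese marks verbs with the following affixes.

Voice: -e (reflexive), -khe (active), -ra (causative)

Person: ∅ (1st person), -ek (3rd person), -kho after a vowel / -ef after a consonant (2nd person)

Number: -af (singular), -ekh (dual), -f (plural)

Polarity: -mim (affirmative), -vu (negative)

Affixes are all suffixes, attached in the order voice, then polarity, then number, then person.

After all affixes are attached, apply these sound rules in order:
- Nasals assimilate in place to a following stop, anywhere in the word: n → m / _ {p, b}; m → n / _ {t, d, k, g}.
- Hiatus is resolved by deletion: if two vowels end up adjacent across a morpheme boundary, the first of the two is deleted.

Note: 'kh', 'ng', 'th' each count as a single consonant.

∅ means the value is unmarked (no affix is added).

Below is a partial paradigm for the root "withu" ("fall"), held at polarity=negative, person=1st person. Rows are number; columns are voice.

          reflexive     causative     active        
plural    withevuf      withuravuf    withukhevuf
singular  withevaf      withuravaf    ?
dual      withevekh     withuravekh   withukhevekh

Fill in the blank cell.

withukhevaf

Attach voice active -khe → withukhe.
Attach polarity negative -vu → withukhevu.
Attach number singular -af → withukhevuaf.
person = 1st person: zero marking, form stays withukhevuaf.
Nasal assimilation: no change.
Apply vowel deletion: withukhevuaf → withukhevaf.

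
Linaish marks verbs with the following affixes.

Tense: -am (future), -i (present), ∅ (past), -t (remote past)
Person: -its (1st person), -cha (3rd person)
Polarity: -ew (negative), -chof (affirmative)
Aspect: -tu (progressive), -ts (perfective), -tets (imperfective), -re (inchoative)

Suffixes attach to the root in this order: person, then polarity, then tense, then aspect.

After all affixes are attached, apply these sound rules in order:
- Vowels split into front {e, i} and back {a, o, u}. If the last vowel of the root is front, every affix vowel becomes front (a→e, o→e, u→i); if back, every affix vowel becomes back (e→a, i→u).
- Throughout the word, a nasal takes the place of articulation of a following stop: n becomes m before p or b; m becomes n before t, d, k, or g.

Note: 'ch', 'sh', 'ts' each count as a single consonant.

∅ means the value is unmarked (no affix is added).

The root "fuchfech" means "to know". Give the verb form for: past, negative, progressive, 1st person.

Attach person 1st person -its → fuchfechits.
Attach polarity negative -ew → fuchfechitsew.
tense = past: zero marking, form stays fuchfechitsew.
Attach aspect progressive -tu → fuchfechitsewtu.
Apply vowel harmony: fuchfechitsewtu → fuchfechitsewti.
Nasal assimilation: no change.

fuchfechitsewti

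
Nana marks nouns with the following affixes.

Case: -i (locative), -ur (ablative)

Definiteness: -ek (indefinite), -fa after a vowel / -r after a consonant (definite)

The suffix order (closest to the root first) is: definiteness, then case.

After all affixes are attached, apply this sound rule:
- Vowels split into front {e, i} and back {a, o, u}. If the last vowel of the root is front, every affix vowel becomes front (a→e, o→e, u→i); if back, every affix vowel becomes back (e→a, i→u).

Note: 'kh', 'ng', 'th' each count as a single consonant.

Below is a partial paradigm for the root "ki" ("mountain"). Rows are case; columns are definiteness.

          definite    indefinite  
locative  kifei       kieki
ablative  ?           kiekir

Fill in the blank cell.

kifeir

Attach definiteness definite -fa (after vowel 'i') → kifa.
Attach case ablative -ur → kifaur.
Apply vowel harmony: kifaur → kifeir.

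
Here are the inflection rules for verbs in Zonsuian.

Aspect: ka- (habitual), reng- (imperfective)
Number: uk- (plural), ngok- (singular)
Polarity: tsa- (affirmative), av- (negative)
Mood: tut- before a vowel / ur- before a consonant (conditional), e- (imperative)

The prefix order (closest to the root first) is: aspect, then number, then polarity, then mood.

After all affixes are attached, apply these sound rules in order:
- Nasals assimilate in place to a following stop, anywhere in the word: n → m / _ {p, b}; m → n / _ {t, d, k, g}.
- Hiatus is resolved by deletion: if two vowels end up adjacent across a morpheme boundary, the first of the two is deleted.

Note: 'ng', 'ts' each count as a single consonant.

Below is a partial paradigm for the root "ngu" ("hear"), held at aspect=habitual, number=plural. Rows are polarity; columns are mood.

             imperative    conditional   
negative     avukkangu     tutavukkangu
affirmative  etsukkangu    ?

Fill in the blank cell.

urtsukkangu

Attach aspect habitual ka- → kangu.
Attach number plural uk- → ukkangu.
Attach polarity affirmative tsa- → tsaukkangu.
Attach mood conditional ur- (before consonant 'ts') → urtsaukkangu.
Nasal assimilation: no change.
Apply vowel deletion: urtsaukkangu → urtsukkangu.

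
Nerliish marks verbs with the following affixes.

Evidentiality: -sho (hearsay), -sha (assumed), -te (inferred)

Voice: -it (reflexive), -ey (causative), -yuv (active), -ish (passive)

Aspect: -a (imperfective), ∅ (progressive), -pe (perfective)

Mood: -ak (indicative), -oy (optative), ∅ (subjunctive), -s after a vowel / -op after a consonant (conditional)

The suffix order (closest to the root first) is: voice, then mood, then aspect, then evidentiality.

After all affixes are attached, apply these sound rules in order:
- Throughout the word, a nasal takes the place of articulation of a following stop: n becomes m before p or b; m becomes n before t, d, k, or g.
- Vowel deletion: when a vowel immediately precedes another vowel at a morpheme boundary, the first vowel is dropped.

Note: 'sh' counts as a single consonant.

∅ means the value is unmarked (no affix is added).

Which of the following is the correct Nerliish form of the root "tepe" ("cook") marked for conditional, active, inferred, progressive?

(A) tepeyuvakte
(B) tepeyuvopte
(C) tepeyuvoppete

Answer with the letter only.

B

Attach voice active -yuv → tepeyuv.
Attach mood conditional -op (after consonant 'v') → tepeyuvop.
aspect = progressive: zero marking, form stays tepeyuvop.
Attach evidentiality inferred -te → tepeyuvopte.
Nasal assimilation: no change.
Vowel deletion: no change.
So the correct form is tepeyuvopte, option (B).
(C) tepeyuvoppete is wrong: it uses perfective instead of progressive for aspect.
(A) tepeyuvakte is wrong: it uses indicative instead of conditional for mood.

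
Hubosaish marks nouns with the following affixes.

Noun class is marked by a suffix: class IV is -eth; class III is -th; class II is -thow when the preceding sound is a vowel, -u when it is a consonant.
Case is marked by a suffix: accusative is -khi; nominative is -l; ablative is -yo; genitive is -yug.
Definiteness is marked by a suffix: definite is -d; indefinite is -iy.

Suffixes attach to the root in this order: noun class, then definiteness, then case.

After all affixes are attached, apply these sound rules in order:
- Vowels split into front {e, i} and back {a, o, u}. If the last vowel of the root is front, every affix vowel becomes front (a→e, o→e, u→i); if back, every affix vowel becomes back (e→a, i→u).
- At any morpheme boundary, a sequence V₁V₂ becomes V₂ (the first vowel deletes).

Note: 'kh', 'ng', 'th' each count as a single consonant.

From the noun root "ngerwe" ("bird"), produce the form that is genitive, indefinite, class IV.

ngerwethiyyig

Attach noun class class IV -eth → ngerweeth.
Attach definiteness indefinite -iy → ngerweethiy.
Attach case genitive -yug → ngerweethiyyug.
Apply vowel harmony: ngerweethiyyug → ngerweethiyyig.
Apply vowel deletion: ngerweethiyyig → ngerwethiyyig.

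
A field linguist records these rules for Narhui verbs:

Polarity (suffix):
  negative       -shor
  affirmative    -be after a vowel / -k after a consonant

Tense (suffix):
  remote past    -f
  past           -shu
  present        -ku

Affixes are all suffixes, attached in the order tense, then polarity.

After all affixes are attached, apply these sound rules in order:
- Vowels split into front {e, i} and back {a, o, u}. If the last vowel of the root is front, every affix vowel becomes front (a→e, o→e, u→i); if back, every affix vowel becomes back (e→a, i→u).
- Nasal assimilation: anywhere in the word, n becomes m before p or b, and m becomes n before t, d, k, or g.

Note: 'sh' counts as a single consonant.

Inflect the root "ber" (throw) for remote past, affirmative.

berfk

Attach tense remote past -f → berf.
Attach polarity affirmative -k (after consonant 'f') → berfk.
Vowel harmony: no change.
Nasal assimilation: no change.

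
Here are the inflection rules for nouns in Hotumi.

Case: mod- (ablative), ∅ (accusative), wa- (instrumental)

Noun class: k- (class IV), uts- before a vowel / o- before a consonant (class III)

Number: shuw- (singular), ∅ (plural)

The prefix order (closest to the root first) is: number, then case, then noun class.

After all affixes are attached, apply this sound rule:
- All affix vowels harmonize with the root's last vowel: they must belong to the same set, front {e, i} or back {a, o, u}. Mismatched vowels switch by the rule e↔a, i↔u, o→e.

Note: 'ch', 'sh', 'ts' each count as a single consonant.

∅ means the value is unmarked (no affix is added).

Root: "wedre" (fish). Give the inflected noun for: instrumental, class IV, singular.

Attach number singular shuw- → shuwwedre.
Attach case instrumental wa- → washuwwedre.
Attach noun class class IV k- → kwashuwwedre.
Apply vowel harmony: kwashuwwedre → kweshiwwedre.

kweshiwwedre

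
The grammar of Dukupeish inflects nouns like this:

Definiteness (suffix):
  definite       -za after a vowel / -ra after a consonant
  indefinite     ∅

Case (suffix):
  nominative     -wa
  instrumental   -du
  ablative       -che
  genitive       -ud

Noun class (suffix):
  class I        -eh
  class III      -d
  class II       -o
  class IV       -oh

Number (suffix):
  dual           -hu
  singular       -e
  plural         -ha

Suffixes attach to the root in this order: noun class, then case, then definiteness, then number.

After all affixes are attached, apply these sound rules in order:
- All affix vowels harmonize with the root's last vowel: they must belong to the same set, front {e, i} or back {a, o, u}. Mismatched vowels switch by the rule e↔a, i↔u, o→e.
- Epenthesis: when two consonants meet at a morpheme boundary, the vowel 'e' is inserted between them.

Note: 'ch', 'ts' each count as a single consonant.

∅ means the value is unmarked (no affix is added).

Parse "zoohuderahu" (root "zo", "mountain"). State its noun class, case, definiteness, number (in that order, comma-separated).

Segment: zo-oh-ud-ra-hu.
noun class: -oh → class IV.
case: -ud → genitive.
definiteness: -za/ra → definite.
number: -hu → dual.

class IV, genitive, definite, dual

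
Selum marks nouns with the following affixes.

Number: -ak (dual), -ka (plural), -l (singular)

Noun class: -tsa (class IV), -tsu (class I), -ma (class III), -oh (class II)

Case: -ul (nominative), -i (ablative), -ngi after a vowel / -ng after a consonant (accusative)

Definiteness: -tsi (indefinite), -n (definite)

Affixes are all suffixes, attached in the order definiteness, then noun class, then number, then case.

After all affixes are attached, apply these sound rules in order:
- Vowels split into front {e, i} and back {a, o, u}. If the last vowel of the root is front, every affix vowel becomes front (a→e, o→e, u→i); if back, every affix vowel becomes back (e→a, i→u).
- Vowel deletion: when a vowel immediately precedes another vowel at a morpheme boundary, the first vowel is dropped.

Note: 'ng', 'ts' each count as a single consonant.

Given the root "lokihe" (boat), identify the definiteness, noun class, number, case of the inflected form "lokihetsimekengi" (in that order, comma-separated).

indefinite, class III, plural, accusative

Segment: lokihe-tsi-ma-ka-ngi.
definiteness: -tsi → indefinite.
noun class: -ma → class III.
number: -ka → plural.
case: -ngi/ng → accusative.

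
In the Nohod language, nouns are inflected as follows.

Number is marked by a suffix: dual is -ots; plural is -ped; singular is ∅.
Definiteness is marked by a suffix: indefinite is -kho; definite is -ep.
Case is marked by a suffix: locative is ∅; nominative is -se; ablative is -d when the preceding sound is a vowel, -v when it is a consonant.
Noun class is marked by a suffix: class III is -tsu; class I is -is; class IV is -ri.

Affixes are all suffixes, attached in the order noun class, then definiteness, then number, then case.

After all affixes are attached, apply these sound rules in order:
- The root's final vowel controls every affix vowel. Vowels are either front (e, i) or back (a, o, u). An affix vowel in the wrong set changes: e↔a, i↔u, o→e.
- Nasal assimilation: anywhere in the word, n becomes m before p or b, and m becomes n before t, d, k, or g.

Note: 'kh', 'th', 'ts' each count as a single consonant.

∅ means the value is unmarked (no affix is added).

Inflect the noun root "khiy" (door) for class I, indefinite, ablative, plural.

khiyiskhepedv

Attach noun class class I -is → khiyis.
Attach definiteness indefinite -kho → khiyiskho.
Attach number plural -ped → khiyiskhoped.
Attach case ablative -v (after consonant 'd') → khiyiskhopedv.
Apply vowel harmony: khiyiskhopedv → khiyiskhepedv.
Nasal assimilation: no change.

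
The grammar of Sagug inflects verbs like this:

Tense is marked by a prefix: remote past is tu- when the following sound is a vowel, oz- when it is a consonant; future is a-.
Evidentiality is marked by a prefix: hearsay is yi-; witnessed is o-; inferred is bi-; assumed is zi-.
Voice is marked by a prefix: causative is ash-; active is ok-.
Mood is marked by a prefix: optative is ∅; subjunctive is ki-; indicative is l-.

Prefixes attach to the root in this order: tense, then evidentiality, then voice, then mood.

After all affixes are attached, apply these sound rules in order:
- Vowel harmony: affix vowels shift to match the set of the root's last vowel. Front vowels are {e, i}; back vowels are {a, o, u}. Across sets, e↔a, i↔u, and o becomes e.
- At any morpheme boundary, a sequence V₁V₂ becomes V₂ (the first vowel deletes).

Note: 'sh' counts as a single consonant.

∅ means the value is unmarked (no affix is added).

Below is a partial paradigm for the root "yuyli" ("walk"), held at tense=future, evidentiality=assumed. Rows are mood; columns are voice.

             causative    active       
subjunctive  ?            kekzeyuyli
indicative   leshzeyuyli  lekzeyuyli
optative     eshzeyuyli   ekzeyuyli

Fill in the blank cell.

keshzeyuyli

Attach tense future a- → ayuyli.
Attach evidentiality assumed zi- → ziayuyli.
Attach voice causative ash- → ashziayuyli.
Attach mood subjunctive ki- → kiashziayuyli.
Apply vowel harmony: kiashziayuyli → kieshzieyuyli.
Apply vowel deletion: kieshzieyuyli → keshzeyuyli.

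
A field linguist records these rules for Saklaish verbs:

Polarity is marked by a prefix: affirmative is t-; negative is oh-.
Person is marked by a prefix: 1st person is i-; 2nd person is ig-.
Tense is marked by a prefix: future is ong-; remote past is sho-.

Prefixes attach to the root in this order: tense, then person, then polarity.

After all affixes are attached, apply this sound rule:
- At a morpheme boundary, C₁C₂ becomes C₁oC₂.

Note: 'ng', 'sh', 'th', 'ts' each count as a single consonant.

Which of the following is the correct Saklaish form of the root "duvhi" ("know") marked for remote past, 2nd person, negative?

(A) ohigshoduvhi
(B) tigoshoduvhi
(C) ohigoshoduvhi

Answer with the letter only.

Attach tense remote past sho- → shoduvhi.
Attach person 2nd person ig- → igshoduvhi.
Attach polarity negative oh- → ohigshoduvhi.
Apply epenthesis: ohigshoduvhi → ohigoshoduvhi.
So the correct form is ohigoshoduvhi, option (C).
(A) ohigshoduvhi is wrong: it fails to apply the sound rule(s).
(B) tigoshoduvhi is wrong: it uses affirmative instead of negative for polarity.

C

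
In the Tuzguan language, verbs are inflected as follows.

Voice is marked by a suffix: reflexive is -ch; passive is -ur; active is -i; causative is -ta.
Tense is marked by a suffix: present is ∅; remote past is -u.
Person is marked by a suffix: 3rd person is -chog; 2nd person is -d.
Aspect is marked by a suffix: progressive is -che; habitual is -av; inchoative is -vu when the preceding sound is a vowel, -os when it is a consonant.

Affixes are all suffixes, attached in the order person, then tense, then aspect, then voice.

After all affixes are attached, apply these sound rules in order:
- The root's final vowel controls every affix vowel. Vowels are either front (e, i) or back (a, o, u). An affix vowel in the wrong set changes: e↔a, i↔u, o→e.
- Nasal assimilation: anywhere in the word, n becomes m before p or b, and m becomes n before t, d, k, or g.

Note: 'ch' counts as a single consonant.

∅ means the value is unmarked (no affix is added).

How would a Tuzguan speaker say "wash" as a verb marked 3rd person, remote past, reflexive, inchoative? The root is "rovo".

Attach person 3rd person -chog → rovochog.
Attach tense remote past -u → rovochogu.
Attach aspect inchoative -vu (after vowel 'u') → rovochoguvu.
Attach voice reflexive -ch → rovochoguvuch.
Vowel harmony: no change.
Nasal assimilation: no change.

rovochoguvuch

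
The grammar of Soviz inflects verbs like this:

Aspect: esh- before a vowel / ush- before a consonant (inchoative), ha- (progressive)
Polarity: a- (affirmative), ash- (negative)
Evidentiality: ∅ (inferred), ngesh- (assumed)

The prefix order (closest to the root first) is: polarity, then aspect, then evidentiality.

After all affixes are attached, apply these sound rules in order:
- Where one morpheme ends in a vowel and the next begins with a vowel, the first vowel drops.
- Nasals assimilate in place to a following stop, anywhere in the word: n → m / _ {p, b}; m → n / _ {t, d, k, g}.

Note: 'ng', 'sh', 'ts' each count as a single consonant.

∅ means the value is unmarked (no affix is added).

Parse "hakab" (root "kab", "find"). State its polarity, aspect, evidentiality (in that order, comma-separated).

Segment: ha-a-kab.
polarity: a- → affirmative.
aspect: ha- → progressive.
evidentiality: ∅ → inferred.

affirmative, progressive, inferred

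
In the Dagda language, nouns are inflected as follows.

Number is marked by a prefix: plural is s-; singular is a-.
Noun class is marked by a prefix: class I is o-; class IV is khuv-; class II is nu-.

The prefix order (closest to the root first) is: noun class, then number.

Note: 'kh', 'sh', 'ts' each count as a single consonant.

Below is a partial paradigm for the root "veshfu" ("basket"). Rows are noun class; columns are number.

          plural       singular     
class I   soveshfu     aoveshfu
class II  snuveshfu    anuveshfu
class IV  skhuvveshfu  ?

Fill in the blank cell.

Attach noun class class IV khuv- → khuvveshfu.
Attach number singular a- → akhuvveshfu.

akhuvveshfu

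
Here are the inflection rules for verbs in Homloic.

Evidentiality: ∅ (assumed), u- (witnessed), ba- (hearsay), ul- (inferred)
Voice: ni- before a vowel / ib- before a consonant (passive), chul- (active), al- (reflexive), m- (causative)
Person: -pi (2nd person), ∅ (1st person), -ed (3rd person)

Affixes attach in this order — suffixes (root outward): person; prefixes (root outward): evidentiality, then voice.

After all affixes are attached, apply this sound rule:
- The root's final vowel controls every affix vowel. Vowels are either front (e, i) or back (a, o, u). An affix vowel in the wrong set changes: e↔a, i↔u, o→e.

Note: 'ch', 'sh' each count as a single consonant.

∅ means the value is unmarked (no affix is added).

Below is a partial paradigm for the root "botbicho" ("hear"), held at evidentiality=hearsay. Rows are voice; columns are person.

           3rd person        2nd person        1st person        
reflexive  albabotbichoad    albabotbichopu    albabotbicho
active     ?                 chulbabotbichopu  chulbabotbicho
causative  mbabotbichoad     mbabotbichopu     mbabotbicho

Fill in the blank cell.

Attach evidentiality hearsay ba- → babotbicho.
Attach person 3rd person -ed → babotbichoed.
Attach voice active chul- → chulbabotbichoed.
Apply vowel harmony: chulbabotbichoed → chulbabotbichoad.

chulbabotbichoad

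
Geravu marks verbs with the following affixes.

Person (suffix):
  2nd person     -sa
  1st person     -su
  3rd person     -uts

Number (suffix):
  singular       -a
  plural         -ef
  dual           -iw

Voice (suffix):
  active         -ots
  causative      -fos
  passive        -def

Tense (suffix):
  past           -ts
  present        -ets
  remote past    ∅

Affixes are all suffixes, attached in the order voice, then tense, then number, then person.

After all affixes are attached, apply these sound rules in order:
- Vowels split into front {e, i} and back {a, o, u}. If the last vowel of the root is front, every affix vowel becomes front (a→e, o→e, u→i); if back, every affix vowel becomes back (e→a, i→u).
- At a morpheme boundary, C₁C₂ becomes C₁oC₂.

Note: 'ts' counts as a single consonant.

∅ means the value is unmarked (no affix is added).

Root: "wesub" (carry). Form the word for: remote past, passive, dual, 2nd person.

wesubodafuwosa

Attach voice passive -def → wesubdef.
tense = remote past: zero marking, form stays wesubdef.
Attach number dual -iw → wesubdefiw.
Attach person 2nd person -sa → wesubdefiwsa.
Apply vowel harmony: wesubdefiwsa → wesubdafuwsa.
Apply epenthesis: wesubdafuwsa → wesubodafuwosa.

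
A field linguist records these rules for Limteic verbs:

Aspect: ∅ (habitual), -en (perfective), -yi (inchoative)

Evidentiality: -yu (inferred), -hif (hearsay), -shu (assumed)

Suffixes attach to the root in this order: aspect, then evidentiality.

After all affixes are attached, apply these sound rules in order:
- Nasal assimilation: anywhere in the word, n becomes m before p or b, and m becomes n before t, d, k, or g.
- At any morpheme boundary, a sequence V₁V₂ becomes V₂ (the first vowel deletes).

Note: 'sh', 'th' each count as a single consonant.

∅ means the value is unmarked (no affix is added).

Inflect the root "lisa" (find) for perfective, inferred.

Attach aspect perfective -en → lisaen.
Attach evidentiality inferred -yu → lisaenyu.
Nasal assimilation: no change.
Apply vowel deletion: lisaenyu → lisenyu.

lisenyu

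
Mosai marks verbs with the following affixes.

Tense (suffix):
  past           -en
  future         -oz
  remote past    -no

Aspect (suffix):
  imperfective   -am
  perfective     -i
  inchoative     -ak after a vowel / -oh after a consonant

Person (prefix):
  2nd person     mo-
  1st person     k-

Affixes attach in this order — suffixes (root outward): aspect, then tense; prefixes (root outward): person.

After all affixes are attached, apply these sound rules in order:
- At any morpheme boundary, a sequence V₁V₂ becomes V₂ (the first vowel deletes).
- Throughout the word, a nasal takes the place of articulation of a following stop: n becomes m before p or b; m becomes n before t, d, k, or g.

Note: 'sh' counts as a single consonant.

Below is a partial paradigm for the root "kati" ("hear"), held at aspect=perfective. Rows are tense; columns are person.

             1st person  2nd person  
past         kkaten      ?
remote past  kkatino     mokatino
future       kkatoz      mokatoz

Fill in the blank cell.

Attach aspect perfective -i → katii.
Attach person 2nd person mo- → mokatii.
Attach tense past -en → mokatiien.
Apply vowel deletion: mokatiien → mokaten.
Nasal assimilation: no change.

mokaten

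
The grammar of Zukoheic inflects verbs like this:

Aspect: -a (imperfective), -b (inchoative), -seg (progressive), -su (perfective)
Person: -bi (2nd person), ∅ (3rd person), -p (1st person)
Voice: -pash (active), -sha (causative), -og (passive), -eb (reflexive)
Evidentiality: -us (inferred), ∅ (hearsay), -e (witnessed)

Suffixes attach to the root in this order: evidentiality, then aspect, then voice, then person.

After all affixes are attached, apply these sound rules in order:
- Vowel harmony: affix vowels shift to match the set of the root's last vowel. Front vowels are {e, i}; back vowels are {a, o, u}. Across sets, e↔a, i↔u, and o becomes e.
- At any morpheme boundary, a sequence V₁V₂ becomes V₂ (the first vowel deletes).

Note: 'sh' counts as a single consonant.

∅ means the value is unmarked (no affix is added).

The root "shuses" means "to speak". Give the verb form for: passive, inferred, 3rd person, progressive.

Attach evidentiality inferred -us → shusesus.
Attach aspect progressive -seg → shusesusseg.
Attach voice passive -og → shusesussegog.
person = 3rd person: zero marking, form stays shusesussegog.
Apply vowel harmony: shusesussegog → shusesissegeg.
Vowel deletion: no change.

shusesissegeg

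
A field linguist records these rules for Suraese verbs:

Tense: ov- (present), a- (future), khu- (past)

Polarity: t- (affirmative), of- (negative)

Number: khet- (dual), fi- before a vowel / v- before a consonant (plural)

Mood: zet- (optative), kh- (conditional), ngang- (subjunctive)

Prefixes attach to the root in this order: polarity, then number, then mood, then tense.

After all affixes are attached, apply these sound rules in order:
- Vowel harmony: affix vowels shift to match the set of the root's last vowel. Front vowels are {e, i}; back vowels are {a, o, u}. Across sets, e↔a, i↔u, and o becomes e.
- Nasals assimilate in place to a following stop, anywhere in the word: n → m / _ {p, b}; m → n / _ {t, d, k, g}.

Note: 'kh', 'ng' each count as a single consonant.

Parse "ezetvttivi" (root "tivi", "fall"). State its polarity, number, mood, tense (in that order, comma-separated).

Segment: a-zet-v-t-tivi.
polarity: t- → affirmative.
number: fi/v- → plural.
mood: zet- → optative.
tense: a- → future.

affirmative, plural, optative, future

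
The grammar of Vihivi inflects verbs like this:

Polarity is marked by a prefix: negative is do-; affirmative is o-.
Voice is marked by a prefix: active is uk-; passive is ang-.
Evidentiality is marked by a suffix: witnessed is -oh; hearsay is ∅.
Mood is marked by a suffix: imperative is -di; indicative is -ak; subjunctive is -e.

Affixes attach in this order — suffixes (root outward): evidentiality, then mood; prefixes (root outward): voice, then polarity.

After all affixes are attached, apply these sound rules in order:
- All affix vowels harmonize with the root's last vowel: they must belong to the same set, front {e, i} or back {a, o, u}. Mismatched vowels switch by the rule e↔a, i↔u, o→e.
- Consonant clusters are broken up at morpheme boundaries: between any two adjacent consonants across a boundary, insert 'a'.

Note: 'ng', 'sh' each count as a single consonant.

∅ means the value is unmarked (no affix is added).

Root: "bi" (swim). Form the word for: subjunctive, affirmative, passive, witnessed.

eengabiehe

Attach evidentiality witnessed -oh → bioh.
Attach voice passive ang- → angbioh.
Attach mood subjunctive -e → angbiohe.
Attach polarity affirmative o- → oangbiohe.
Apply vowel harmony: oangbiohe → eengbiehe.
Apply epenthesis: eengbiehe → eengabiehe.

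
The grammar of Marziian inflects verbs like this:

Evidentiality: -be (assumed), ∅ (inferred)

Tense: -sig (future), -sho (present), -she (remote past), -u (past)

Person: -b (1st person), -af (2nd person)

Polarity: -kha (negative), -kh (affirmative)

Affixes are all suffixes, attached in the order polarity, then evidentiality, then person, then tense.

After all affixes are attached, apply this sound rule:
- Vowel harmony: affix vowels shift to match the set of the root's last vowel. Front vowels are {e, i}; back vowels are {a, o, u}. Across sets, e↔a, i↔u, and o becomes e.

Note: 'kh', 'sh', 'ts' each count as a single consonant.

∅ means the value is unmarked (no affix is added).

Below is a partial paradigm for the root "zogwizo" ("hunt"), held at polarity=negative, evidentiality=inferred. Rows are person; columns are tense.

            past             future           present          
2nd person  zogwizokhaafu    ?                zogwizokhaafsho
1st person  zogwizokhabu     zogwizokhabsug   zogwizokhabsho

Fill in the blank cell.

Attach polarity negative -kha → zogwizokha.
evidentiality = inferred: zero marking, form stays zogwizokha.
Attach person 2nd person -af → zogwizokhaaf.
Attach tense future -sig → zogwizokhaafsig.
Apply vowel harmony: zogwizokhaafsig → zogwizokhaafsug.

zogwizokhaafsug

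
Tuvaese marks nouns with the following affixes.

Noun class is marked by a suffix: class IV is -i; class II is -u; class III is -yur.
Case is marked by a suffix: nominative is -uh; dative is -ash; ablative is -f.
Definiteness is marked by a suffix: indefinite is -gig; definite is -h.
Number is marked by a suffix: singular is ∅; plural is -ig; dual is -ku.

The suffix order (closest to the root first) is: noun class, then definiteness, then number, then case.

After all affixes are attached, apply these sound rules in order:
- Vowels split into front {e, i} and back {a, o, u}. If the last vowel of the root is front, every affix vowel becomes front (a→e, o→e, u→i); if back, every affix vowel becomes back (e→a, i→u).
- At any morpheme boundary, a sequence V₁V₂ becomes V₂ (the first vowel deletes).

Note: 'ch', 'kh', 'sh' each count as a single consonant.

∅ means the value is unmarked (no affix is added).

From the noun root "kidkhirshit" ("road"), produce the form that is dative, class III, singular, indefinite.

kidkhirshityirgigesh

Attach noun class class III -yur → kidkhirshityur.
Attach definiteness indefinite -gig → kidkhirshityurgig.
number = singular: zero marking, form stays kidkhirshityurgig.
Attach case dative -ash → kidkhirshityurgigash.
Apply vowel harmony: kidkhirshityurgigash → kidkhirshityirgigesh.
Vowel deletion: no change.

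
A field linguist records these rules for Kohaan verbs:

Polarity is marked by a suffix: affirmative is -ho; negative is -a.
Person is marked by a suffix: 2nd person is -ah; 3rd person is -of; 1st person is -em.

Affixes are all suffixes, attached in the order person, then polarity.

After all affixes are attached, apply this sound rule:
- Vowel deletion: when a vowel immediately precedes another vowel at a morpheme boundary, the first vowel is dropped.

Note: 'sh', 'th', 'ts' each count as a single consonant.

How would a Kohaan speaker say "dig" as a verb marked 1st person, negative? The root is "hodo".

hodema

Attach person 1st person -em → hodoem.
Attach polarity negative -a → hodoema.
Apply vowel deletion: hodoema → hodema.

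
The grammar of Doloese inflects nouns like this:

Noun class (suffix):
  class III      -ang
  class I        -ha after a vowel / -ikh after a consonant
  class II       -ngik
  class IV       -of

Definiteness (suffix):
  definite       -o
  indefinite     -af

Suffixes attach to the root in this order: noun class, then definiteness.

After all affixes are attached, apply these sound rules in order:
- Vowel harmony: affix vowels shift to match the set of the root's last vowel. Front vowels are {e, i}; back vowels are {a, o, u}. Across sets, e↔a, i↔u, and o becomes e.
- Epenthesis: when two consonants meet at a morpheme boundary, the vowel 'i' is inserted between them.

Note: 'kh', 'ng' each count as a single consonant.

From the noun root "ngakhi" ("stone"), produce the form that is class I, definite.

ngakhihee

Attach noun class class I -ha (after vowel 'i') → ngakhiha.
Attach definiteness definite -o → ngakhihao.
Apply vowel harmony: ngakhihao → ngakhihee.
Epenthesis: no change.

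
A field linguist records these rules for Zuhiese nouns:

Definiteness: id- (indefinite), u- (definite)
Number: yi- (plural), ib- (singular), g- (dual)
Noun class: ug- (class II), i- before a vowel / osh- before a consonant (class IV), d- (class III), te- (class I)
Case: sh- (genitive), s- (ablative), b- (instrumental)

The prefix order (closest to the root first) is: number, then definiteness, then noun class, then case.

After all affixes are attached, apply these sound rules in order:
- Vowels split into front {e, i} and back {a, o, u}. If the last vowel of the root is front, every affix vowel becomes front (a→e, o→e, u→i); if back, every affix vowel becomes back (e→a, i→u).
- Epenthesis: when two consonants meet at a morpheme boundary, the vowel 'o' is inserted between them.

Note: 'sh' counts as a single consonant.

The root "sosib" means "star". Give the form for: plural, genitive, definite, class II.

shigiyisosib

Attach number plural yi- → yisosib.
Attach definiteness definite u- → uyisosib.
Attach noun class class II ug- → uguyisosib.
Attach case genitive sh- → shuguyisosib.
Apply vowel harmony: shuguyisosib → shigiyisosib.
Epenthesis: no change.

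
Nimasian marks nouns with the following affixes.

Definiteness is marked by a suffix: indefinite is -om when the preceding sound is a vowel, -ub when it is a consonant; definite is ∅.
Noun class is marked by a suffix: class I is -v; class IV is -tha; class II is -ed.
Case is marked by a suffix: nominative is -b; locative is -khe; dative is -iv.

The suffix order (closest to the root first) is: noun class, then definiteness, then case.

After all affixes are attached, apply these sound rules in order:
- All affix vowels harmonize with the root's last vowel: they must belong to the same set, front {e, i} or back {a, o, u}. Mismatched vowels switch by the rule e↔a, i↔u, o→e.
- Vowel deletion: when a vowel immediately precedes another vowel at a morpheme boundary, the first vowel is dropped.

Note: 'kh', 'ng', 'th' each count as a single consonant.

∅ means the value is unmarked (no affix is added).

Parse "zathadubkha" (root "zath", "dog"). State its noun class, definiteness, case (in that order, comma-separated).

class II, indefinite, locative

Segment: zath-ed-ub-khe.
noun class: -ed → class II.
definiteness: -om/ub → indefinite.
case: -khe → locative.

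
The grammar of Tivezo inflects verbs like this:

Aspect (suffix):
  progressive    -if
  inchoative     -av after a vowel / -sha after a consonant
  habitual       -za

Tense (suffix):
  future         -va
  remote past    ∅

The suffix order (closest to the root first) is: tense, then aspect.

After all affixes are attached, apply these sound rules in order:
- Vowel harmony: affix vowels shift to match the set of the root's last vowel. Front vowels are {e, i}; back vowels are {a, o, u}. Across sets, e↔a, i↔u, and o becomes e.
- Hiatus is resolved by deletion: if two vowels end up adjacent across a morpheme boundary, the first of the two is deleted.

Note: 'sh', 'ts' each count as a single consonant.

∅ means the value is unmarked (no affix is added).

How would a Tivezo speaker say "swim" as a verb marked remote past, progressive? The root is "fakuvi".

fakuvif

tense = remote past: zero marking, form stays fakuvi.
Attach aspect progressive -if → fakuviif.
Vowel harmony: no change.
Apply vowel deletion: fakuviif → fakuvif.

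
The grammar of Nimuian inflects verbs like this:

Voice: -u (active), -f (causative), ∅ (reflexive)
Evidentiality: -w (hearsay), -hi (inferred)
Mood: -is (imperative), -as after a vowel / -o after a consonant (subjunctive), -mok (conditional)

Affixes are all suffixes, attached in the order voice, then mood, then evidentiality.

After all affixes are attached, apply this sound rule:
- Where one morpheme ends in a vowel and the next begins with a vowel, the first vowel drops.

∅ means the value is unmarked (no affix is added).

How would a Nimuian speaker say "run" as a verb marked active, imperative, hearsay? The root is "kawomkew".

kawomkewisw

Attach voice active -u → kawomkewu.
Attach mood imperative -is → kawomkewuis.
Attach evidentiality hearsay -w → kawomkewuisw.
Apply vowel deletion: kawomkewuisw → kawomkewisw.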